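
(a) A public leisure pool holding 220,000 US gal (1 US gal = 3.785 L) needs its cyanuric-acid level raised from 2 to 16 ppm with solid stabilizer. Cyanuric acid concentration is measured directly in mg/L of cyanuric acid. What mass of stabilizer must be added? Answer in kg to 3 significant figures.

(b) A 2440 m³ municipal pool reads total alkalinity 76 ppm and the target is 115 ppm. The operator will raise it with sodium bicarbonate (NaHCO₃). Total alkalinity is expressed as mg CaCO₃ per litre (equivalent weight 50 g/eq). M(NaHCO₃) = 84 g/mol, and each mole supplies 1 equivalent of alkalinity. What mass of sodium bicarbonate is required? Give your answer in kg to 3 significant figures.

(a) Volume: 220,000 US gal × 3.785 L/gal = 832,700 L.
(a) CYA to add: (16 − 2) = 14 mg/L × 832,700 L = 11,660 g cyanuric acid.

(b) Volume: 2440 m³ = 2,440,000 L.
(b) Alkalinity to add: (115 − 76) = 39 mg/L as CaCO₃ × 2,440,000 L = 95,160 g as CaCO₃.
(b) Equivalents: 95,160 g ÷ 50 g/eq = 1903 eq.
(b) NaHCO₃ supplies 1 eq per mole → 1903 mol.
(b) Mass: 1903 mol × 84 g/mol = 159,900 g.

(a) 11.7 kg; (b) 160 kg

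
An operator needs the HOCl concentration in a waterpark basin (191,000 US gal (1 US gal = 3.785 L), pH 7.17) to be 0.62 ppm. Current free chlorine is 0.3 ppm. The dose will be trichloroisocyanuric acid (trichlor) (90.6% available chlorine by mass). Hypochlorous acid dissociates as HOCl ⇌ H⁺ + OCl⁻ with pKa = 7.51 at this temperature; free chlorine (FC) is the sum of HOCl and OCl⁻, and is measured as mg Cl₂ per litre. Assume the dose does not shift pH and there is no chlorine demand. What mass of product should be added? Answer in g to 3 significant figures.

481 g

Volume: 191,000 US gal × 3.785 L/gal = 722,935 L.
[OCl⁻]/[HOCl] = 10^(pH − pKa) = 10^(7.17 − 7.51) = 0.4571; fraction as HOCl = 1/(1 + 0.4571) = 0.6863.
Free chlorine required for 0.62 ppm HOCl: 0.62 / 0.6863 = 0.9034 ppm.
FC to add: 0.9034 − 0.3 = 0.6034 mg/L as Cl₂.
Cl₂ equivalent: 0.6034 mg/L × 722,935 L = 436.2 g.
Product at 90.6% available Cl: 436.2 / 0.906 = 481.5 g.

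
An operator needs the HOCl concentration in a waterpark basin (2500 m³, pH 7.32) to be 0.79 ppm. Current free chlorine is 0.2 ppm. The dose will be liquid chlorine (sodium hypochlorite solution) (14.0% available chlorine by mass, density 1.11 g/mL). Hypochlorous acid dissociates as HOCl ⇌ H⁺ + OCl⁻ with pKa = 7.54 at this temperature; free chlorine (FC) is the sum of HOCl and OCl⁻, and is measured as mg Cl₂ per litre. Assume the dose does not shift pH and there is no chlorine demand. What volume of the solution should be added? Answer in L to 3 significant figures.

17.1 L

Volume: 2500 m³ = 2,500,000 L.
[OCl⁻]/[HOCl] = 10^(pH − pKa) = 10^(7.32 − 7.54) = 0.6026; fraction as HOCl = 1/(1 + 0.6026) = 0.624.
Free chlorine required for 0.79 ppm HOCl: 0.79 / 0.624 = 1.266 ppm.
FC to add: 1.266 − 0.2 = 1.066 mg/L as Cl₂.
Cl₂ equivalent: 1.066 mg/L × 2,500,000 L = 2665 g.
Product at 14.0% available Cl: 2665 / 0.14 = 19,040 g.
Volume: 19,040 g ÷ 1.11 g/mL = 17,150 mL.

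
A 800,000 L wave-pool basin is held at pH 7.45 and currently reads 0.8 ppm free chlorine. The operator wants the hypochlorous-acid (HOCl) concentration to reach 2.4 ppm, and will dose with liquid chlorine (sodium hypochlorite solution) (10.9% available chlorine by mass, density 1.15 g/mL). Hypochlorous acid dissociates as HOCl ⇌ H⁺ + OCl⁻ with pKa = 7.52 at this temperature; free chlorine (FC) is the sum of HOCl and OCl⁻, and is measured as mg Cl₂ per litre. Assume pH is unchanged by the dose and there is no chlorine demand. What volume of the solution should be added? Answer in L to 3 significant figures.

23.2 L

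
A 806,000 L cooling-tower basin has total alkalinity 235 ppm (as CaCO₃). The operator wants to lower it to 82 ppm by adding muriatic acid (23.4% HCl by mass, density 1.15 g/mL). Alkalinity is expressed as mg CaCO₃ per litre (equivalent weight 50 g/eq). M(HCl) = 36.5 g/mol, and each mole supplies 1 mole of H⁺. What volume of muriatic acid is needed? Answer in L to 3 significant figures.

Alkalinity to neutralize: (235 − 82) = 153 mg/L as CaCO₃ × 806,000 L = 123,300 g as CaCO₃.
Equivalents of H⁺ required: 123,300 ÷ 50 g/eq = 2466 eq = 2466 mol HCl.
Mass of HCl: 2466 × 36.5 = 90,020 g.
Mass of 23.4% solution: 90,020 / 0.234 = 384,700 g.
Volume: 384,700 g ÷ 1.15 g/mL = 334,500 mL.

335 L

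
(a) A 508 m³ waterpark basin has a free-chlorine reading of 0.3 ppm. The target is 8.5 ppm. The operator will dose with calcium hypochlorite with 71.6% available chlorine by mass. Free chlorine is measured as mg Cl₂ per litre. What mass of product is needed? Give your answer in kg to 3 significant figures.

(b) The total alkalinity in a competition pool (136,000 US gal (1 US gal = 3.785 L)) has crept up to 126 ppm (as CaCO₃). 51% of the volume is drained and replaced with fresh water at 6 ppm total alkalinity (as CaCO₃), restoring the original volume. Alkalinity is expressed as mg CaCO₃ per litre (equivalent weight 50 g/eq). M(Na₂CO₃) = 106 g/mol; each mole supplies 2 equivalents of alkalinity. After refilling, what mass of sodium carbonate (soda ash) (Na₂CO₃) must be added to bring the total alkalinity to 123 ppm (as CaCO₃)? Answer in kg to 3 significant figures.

(a) 5.82 kg; (b) 31.8 kg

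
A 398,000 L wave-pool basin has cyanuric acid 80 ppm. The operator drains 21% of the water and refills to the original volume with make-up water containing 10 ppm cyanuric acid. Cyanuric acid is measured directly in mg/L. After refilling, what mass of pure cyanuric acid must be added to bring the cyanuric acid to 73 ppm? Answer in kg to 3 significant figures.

After draining 21% and refilling: 80 × 0.79 + 10 × 0.21 = 65.3 ppm.
Deficit to target: 73 − 65.3 = 7.7 mg/L.
Mass: 7.7 mg/L × 398,000 L = 3065 g cyanuric acid.

3.06 kg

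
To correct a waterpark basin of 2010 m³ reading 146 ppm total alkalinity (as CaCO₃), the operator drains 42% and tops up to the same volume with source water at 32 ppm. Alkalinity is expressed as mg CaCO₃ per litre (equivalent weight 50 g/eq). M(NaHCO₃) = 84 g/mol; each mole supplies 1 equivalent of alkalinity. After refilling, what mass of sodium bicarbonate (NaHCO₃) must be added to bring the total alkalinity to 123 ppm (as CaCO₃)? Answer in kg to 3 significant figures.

Volume: 2010 m³ = 2,010,000 L.
After draining 42% and refilling: 146 × 0.58 + 32 × 0.42 = 98.12 ppm.
Deficit to target: 123 − 98.12 = 24.88 mg/L.
As CaCO₃: 24.88 mg/L × 2,010,000 L = 50,010 g; ÷ 50 g/eq ÷ 1 = 1000 mol NaHCO₃.
Mass: 1000 × 84 = 84,010 g.

84.0 kg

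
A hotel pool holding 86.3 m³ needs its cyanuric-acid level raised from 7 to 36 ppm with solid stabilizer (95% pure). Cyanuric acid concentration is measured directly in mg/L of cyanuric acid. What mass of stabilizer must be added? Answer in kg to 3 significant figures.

2.63 kg

Volume: 86.3 m³ = 86,300 L.
CYA to add: (36 − 7) = 29 mg/L × 86,300 L = 2503 g cyanuric acid.
At 95% purity: 2503 / 0.95 = 2634 g product.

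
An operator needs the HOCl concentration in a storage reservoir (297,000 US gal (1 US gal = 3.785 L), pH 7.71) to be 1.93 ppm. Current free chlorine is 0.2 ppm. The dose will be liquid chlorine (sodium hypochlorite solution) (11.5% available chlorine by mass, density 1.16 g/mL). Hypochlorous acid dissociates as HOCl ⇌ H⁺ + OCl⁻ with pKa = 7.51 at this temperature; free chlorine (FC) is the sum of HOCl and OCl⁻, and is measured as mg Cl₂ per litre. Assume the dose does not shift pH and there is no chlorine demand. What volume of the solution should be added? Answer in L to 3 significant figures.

Volume: 297,000 US gal × 3.785 L/gal = 1,124,145 L.
[OCl⁻]/[HOCl] = 10^(pH − pKa) = 10^(7.71 − 7.51) = 1.585; fraction as HOCl = 1/(1 + 1.585) = 0.3869.
Free chlorine required for 1.93 ppm HOCl: 1.93 / 0.3869 = 4.989 ppm.
FC to add: 4.989 − 0.2 = 4.789 mg/L as Cl₂.
Cl₂ equivalent: 4.789 mg/L × 1,124,145 L = 5383 g.
Product at 11.5% available Cl: 5383 / 0.115 = 46,810 g.
Volume: 46,810 g ÷ 1.16 g/mL = 40,350 mL.

40.4 L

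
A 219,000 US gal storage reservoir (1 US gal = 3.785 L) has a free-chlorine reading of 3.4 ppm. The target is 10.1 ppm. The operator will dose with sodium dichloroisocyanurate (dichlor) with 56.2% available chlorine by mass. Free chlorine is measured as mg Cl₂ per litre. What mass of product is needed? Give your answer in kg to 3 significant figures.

9.88 kg

Volume: 219,000 US gal × 3.785 L/gal = 828,915 L.
Chlorine deficit: 10.1 − 3.4 = 6.7 ppm = 6.7 mg/L as Cl₂.
Cl₂ equivalent needed: 6.7 mg/L × 828,915 L = 5,554,000 mg = 5554 g.
Product at 56.2% available chlorine: 5554 / 0.562 = 9882 g.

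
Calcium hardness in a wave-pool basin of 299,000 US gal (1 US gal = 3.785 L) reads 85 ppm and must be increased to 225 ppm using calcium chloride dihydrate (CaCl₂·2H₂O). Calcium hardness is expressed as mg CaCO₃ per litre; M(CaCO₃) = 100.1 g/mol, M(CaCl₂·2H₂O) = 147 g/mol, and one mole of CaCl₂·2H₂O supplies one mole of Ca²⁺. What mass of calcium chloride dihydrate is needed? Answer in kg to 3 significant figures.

233 kg

Volume: 299,000 US gal × 3.785 L/gal = 1,131,715 L.
Hardness to add: (225 − 85) = 140 mg/L as CaCO₃ × 1,131,715 L = 158,400 g as CaCO₃.
Moles of Ca²⁺ (1 mol Ca²⁺ ≡ 1 mol CaCO₃): 158,400 / 100.1 g/mol = 1583 mol.
Mass of CaCl₂·2H₂O: 1583 × 147 = 232,700 g.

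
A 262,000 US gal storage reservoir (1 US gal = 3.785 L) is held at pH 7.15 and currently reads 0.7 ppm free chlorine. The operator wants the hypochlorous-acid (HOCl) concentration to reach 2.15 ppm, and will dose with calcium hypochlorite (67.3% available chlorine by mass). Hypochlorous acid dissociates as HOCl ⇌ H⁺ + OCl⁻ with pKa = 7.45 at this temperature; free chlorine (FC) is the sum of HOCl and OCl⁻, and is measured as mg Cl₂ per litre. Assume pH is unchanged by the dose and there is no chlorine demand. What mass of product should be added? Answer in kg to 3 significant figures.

3.72 kg

Volume: 262,000 US gal × 3.785 L/gal = 991,670 L.
[OCl⁻]/[HOCl] = 10^(pH − pKa) = 10^(7.15 − 7.45) = 0.5012; fraction as HOCl = 1/(1 + 0.5012) = 0.6661.
Free chlorine required for 2.15 ppm HOCl: 2.15 / 0.6661 = 3.228 ppm.
FC to add: 3.228 − 0.7 = 2.528 mg/L as Cl₂.
Cl₂ equivalent: 2.528 mg/L × 991,670 L = 2506 g.
Product at 67.3% available Cl: 2506 / 0.673 = 3724 g.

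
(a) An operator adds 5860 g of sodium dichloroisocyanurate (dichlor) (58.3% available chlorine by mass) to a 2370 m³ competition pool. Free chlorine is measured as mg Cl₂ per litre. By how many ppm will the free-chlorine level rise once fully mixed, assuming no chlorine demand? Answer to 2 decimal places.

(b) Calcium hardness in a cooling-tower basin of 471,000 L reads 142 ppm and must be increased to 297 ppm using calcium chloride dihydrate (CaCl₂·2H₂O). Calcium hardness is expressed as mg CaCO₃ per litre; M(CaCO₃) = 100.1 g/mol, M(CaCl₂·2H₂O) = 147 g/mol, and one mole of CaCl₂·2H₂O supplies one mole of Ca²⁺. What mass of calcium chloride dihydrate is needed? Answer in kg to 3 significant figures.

(a) 1.44 ppm; (b) 107 kg

(a) Volume: 2370 m³ = 2,370,000 L.
(a) Available chlorine delivered: 5860 g × 0.583 = 3416 g as Cl₂.
(a) Concentration rise: 3416 g / 2,370,000 L = 1.442 mg/L = 1.44 ppm.

(b) Hardness to add: (297 − 142) = 155 mg/L as CaCO₃ × 471,000 L = 73,000 g as CaCO₃.
(b) Moles of Ca²⁺ (1 mol Ca²⁺ ≡ 1 mol CaCO₃): 73,000 / 100.1 g/mol = 729.3 mol.
(b) Mass of CaCl₂·2H₂O: 729.3 × 147 = 107,200 g.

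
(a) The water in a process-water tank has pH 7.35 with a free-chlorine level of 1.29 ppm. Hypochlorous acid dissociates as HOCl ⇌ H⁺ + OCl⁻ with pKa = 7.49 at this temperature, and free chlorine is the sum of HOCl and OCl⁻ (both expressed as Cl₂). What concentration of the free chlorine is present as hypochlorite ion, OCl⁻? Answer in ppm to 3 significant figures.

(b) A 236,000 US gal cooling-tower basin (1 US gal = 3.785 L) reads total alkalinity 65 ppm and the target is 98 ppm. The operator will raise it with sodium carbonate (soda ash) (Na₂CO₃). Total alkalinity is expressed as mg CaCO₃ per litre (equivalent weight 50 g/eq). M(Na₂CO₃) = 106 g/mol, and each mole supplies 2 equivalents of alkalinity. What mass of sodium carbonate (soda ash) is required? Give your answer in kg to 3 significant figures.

(a) [OCl⁻]/[HOCl] = 10^(pH − pKa) = 10^(7.35 − 7.49) = 10^-0.14 = 0.7244.
(a) Fraction as HOCl = 1 / (1 + 0.7244) = 0.5799.
(a) OCl⁻ = (1 − 0.5799) × 1.29 ppm = 0.5419 ppm.

(b) Volume: 236,000 US gal × 3.785 L/gal = 893,260 L.
(b) Alkalinity to add: (98 − 65) = 33 mg/L as CaCO₃ × 893,260 L = 29,480 g as CaCO₃.
(b) Equivalents: 29,480 g ÷ 50 g/eq = 589.6 eq.
(b) Each mole of Na₂CO₃ supplies 2 eq, so 589.6 / 2 = 294.8 mol.
(b) Mass: 294.8 mol × 106 g/mol = 31,250 g.

(a) 0.542 ppm; (b) 31.2 kg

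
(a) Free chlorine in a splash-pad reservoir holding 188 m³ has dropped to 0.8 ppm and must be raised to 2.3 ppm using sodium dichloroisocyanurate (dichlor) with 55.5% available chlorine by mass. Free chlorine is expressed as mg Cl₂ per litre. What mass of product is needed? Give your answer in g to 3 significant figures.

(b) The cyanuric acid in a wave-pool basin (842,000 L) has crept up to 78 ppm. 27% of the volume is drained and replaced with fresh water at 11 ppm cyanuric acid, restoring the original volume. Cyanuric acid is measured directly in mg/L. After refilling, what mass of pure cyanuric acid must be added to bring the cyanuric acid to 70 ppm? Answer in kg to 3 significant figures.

(a) Volume: 188 m³ = 188,000 L.
(a) Chlorine deficit: 2.3 − 0.8 = 1.5 ppm = 1.5 mg/L as Cl₂.
(a) Cl₂ equivalent needed: 1.5 mg/L × 188,000 L = 282,000 mg = 282 g.
(a) Product at 55.5% available chlorine: 282 / 0.555 = 508.1 g.

(b) After draining 27% and refilling: 78 × 0.73 + 11 × 0.27 = 59.91 ppm.
(b) Deficit to target: 70 − 59.91 = 10.09 mg/L.
(b) Mass: 10.09 mg/L × 842,000 L = 8496 g cyanuric acid.

(a) 508 g; (b) 8.50 kg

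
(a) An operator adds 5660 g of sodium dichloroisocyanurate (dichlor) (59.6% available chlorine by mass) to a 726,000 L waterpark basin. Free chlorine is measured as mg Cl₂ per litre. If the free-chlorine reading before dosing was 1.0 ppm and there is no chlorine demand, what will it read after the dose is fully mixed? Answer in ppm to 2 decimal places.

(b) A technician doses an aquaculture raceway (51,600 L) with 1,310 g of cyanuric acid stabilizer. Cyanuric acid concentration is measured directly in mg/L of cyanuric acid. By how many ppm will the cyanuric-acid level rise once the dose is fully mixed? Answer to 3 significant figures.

(a) 5.65 ppm; (b) 25.4 ppm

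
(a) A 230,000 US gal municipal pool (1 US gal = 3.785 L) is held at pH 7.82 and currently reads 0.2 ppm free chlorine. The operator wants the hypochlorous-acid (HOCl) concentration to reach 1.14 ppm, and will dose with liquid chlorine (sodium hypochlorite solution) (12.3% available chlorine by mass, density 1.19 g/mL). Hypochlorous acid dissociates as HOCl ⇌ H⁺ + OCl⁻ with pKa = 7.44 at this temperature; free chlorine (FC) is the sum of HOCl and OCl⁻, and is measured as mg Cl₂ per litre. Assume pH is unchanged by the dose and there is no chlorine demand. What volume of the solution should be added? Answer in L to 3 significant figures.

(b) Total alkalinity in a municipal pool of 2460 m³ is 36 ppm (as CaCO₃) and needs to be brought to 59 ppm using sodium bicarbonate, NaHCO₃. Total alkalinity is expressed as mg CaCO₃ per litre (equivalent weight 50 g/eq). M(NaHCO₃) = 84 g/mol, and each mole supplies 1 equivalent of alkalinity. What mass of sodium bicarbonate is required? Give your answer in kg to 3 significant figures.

(a) 21.9 L; (b) 95.1 kg

(a) Volume: 230,000 US gal × 3.785 L/gal = 870,550 L.
(a) [OCl⁻]/[HOCl] = 10^(pH − pKa) = 10^(7.82 − 7.44) = 2.399; fraction as HOCl = 1/(1 + 2.399) = 0.2942.
(a) Free chlorine required for 1.14 ppm HOCl: 1.14 / 0.2942 = 3.875 ppm.
(a) FC to add: 3.875 − 0.2 = 3.675 mg/L as Cl₂.
(a) Cl₂ equivalent: 3.675 mg/L × 870,550 L = 3199 g.
(a) Product at 12.3% available Cl: 3199 / 0.123 = 26,010 g.
(a) Volume: 26,010 g ÷ 1.19 g/mL = 21,860 mL.

(b) Volume: 2460 m³ = 2,460,000 L.
(b) Alkalinity to add: (59 − 36) = 23 mg/L as CaCO₃ × 2,460,000 L = 56,580 g as CaCO₃.
(b) Equivalents: 56,580 g ÷ 50 g/eq = 1132 eq.
(b) NaHCO₃ supplies 1 eq per mole → 1132 mol.
(b) Mass: 1132 mol × 84 g/mol = 95,050 g.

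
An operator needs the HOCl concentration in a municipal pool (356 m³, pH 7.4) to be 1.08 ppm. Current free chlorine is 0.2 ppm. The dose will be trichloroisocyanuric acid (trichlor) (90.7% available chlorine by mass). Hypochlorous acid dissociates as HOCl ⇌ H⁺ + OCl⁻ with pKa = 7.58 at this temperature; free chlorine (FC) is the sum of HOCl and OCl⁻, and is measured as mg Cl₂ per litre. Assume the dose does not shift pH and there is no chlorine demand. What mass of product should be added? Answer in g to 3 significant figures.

Volume: 356 m³ = 356,000 L.
[OCl⁻]/[HOCl] = 10^(pH − pKa) = 10^(7.4 − 7.58) = 0.6607; fraction as HOCl = 1/(1 + 0.6607) = 0.6022.
Free chlorine required for 1.08 ppm HOCl: 1.08 / 0.6022 = 1.794 ppm.
FC to add: 1.794 − 0.2 = 1.594 mg/L as Cl₂.
Cl₂ equivalent: 1.594 mg/L × 356,000 L = 567.3 g.
Product at 90.7% available Cl: 567.3 / 0.907 = 625.5 g.

625 g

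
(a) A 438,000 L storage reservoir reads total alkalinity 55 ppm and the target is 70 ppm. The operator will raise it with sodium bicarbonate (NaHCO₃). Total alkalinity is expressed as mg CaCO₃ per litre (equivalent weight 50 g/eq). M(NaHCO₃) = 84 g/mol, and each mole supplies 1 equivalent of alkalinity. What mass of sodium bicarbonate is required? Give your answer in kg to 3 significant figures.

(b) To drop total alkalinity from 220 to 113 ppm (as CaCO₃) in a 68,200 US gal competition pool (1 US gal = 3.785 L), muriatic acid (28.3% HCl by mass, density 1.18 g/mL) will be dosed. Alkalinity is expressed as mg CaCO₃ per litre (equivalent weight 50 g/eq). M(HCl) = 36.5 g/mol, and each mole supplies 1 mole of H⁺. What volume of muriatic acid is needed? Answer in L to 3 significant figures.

(a) 11.0 kg; (b) 60.4 L

(a) Alkalinity to add: (70 − 55) = 15 mg/L as CaCO₃ × 438,000 L = 6570 g as CaCO₃.
(a) Equivalents: 6570 g ÷ 50 g/eq = 131.4 eq.
(a) NaHCO₃ supplies 1 eq per mole → 131.4 mol.
(a) Mass: 131.4 mol × 84 g/mol = 11,040 g.

(b) Volume: 68,200 US gal × 3.785 L/gal = 258,137 L.
(b) Alkalinity to neutralize: (220 − 113) = 107 mg/L as CaCO₃ × 258,137 L = 27,620 g as CaCO₃.
(b) Equivalents of H⁺ required: 27,620 ÷ 50 g/eq = 552.4 eq = 552.4 mol HCl.
(b) Mass of HCl: 552.4 × 36.5 = 20,160 g.
(b) Mass of 28.3% solution: 20,160 / 0.283 = 71,250 g.
(b) Volume: 71,250 g ÷ 1.18 g/mL = 60,380 mL.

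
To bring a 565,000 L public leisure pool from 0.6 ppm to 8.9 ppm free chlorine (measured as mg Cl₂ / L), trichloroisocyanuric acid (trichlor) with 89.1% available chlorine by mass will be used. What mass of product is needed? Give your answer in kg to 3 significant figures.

5.26 kg

Chlorine deficit: 8.9 − 0.6 = 8.3 ppm = 8.3 mg/L as Cl₂.
Cl₂ equivalent needed: 8.3 mg/L × 565,000 L = 4,690,000 mg = 4690 g.
Product at 89.1% available chlorine: 4690 / 0.891 = 5263 g.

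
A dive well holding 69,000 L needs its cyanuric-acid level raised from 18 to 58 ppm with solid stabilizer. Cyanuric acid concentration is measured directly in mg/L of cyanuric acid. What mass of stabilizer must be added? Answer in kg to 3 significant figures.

CYA to add: (58 − 18) = 40 mg/L × 69,000 L = 2760 g cyanuric acid.

2.76 kg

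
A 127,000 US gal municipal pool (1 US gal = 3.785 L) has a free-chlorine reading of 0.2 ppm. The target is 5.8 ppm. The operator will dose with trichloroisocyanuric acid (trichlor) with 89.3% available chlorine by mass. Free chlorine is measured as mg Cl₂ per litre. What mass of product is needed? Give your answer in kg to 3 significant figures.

3.01 kg

Volume: 127,000 US gal × 3.785 L/gal = 480,695 L.
Chlorine deficit: 5.8 − 0.2 = 5.6 ppm = 5.6 mg/L as Cl₂.
Cl₂ equivalent needed: 5.6 mg/L × 480,695 L = 2,692,000 mg = 2692 g.
Product at 89.3% available chlorine: 2692 / 0.893 = 3014 g.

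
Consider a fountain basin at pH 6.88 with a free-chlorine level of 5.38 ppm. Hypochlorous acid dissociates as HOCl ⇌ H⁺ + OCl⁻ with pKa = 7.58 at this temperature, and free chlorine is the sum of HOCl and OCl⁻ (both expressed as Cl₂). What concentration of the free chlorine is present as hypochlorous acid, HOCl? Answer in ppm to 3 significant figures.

[OCl⁻]/[HOCl] = 10^(pH − pKa) = 10^(6.88 − 7.58) = 10^-0.70 = 0.1995.
Fraction as HOCl = 1 / (1 + 0.1995) = 0.8337.
HOCl = 0.8337 × 5.38 ppm = 4.485 ppm.

4.49 ppm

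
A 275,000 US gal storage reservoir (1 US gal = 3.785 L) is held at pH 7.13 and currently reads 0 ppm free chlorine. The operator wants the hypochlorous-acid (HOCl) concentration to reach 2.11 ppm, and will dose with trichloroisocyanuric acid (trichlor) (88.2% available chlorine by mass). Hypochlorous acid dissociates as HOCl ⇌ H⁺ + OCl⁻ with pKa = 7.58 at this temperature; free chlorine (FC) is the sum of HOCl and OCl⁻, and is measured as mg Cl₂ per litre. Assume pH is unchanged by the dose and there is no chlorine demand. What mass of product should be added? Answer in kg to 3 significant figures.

Volume: 275,000 US gal × 3.785 L/gal = 1,040,875 L.
[OCl⁻]/[HOCl] = 10^(pH − pKa) = 10^(7.13 − 7.58) = 0.3548; fraction as HOCl = 1/(1 + 0.3548) = 0.7381.
Free chlorine required for 2.11 ppm HOCl: 2.11 / 0.7381 = 2.859 ppm.
FC to add: 2.859 − 0 = 2.859 mg/L as Cl₂.
Cl₂ equivalent: 2.859 mg/L × 1,040,875 L = 2976 g.
Product at 88.2% available Cl: 2976 / 0.882 = 3374 g.

3.37 kg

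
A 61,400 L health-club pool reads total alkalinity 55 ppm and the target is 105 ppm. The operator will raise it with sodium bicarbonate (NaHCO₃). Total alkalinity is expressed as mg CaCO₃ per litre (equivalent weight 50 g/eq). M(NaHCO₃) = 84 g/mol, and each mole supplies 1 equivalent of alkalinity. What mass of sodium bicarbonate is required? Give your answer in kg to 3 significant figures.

Alkalinity to add: (105 − 55) = 50 mg/L as CaCO₃ × 61,400 L = 3070 g as CaCO₃.
Equivalents: 3070 g ÷ 50 g/eq = 61.4 eq.
NaHCO₃ supplies 1 eq per mole → 61.4 mol.
Mass: 61.4 mol × 84 g/mol = 5158 g.

5.16 kg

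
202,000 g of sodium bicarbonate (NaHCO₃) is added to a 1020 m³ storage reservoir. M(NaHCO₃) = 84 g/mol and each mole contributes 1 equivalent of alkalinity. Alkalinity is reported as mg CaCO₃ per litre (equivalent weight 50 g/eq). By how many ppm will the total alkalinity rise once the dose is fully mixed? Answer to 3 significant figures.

Volume: 1020 m³ = 1,020,000 L.
Moles of NaHCO₃: 202,000 g ÷ 84 g/mol = 2405 mol → 2405 eq of alkalinity.
As CaCO₃: 2405 eq × 50 g/eq = 120,200 g.
Rise: 120,200 g / 1,020,000 L × 1000 = 117.9 mg/L.

118 ppm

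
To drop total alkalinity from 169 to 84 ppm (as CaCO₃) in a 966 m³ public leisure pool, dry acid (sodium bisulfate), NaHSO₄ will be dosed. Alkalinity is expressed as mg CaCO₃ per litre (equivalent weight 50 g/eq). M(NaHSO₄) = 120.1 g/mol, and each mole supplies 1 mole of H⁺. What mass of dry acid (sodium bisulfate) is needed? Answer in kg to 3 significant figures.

Volume: 966 m³ = 966,000 L.
Alkalinity to neutralize: (169 − 84) = 85 mg/L as CaCO₃ × 966,000 L = 82,110 g as CaCO₃.
Equivalents of H⁺ required: 82,110 ÷ 50 g/eq = 1642 eq = 1642 mol NaHSO₄.
Mass of NaHSO₄: 1642 × 120.1 = 197,200 g.

197 kg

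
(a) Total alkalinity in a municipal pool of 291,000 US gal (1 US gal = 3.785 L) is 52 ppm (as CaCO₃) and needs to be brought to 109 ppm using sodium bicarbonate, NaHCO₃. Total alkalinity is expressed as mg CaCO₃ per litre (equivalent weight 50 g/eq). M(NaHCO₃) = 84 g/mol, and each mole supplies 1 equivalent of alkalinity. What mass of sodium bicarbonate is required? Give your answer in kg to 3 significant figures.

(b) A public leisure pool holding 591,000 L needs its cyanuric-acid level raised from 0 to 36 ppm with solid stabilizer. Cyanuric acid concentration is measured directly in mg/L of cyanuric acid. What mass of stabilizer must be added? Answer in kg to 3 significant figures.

(a) Volume: 291,000 US gal × 3.785 L/gal = 1,101,435 L.
(a) Alkalinity to add: (109 − 52) = 57 mg/L as CaCO₃ × 1,101,435 L = 62,780 g as CaCO₃.
(a) Equivalents: 62,780 g ÷ 50 g/eq = 1256 eq.
(a) NaHCO₃ supplies 1 eq per mole → 1256 mol.
(a) Mass: 1256 mol × 84 g/mol = 105,500 g.

(b) CYA to add: (36 − 0) = 36 mg/L × 591,000 L = 21,280 g cyanuric acid.

(a) 105 kg; (b) 21.3 kg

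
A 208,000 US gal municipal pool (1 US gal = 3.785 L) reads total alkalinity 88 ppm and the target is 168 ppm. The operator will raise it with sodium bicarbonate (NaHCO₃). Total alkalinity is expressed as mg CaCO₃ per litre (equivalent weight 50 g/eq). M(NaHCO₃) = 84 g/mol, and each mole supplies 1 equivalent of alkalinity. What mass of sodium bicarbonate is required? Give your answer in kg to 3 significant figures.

106 kg

Volume: 208,000 US gal × 3.785 L/gal = 787,280 L.
Alkalinity to add: (168 − 88) = 80 mg/L as CaCO₃ × 787,280 L = 62,980 g as CaCO₃.
Equivalents: 62,980 g ÷ 50 g/eq = 1260 eq.
NaHCO₃ supplies 1 eq per mole → 1260 mol.
Mass: 1260 mol × 84 g/mol = 105,800 g.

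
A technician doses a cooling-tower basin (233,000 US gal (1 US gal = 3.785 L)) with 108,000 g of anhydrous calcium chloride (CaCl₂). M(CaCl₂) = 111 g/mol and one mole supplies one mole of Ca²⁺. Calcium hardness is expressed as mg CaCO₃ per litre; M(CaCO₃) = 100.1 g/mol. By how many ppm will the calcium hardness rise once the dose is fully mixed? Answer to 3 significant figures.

110 ppm

Volume: 233,000 US gal × 3.785 L/gal = 881,905 L.
Moles of Ca²⁺: 108,000 g ÷ 111 g/mol = 973 mol.
As CaCO₃: 973 mol × 100.1 g/mol = 97,390 g.
Rise: 97,390 g / 881,905 L × 1000 = 110.4 mg/L.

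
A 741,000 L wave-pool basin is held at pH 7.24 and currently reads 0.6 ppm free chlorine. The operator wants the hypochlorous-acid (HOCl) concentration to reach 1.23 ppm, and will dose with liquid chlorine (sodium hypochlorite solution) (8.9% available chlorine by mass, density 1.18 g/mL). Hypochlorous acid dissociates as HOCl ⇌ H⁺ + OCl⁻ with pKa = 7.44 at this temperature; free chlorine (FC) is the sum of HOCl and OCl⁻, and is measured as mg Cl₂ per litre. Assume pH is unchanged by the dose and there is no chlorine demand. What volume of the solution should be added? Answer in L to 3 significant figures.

[OCl⁻]/[HOCl] = 10^(pH − pKa) = 10^(7.24 − 7.44) = 0.631; fraction as HOCl = 1/(1 + 0.631) = 0.6131.
Free chlorine required for 1.23 ppm HOCl: 1.23 / 0.6131 = 2.006 ppm.
FC to add: 2.006 − 0.6 = 1.406 mg/L as Cl₂.
Cl₂ equivalent: 1.406 mg/L × 741,000 L = 1042 g.
Product at 8.9% available Cl: 1042 / 0.089 = 11,710 g.
Volume: 11,710 g ÷ 1.18 g/mL = 9921 mL.

9.92 L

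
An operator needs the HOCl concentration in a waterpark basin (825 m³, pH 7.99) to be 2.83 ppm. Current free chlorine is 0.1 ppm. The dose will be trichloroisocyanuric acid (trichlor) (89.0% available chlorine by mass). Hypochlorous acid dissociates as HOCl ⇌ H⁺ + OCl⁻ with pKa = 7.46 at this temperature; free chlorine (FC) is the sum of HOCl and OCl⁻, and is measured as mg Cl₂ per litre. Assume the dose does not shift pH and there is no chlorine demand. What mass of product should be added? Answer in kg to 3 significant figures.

Volume: 825 m³ = 825,000 L.
[OCl⁻]/[HOCl] = 10^(pH − pKa) = 10^(7.99 − 7.46) = 3.388; fraction as HOCl = 1/(1 + 3.388) = 0.2279.
Free chlorine required for 2.83 ppm HOCl: 2.83 / 0.2279 = 12.42 ppm.
FC to add: 12.42 − 0.1 = 12.32 mg/L as Cl₂.
Cl₂ equivalent: 12.32 mg/L × 825,000 L = 10,160 g.
Product at 89.0% available Cl: 10,160 / 0.89 = 11,420 g.

11.4 kg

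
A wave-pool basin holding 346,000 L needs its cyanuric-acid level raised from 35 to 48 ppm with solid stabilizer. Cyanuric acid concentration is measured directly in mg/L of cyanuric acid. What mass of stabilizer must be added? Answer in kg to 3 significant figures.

4.50 kg

CYA to add: (48 − 35) = 13 mg/L × 346,000 L = 4498 g cyanuric acid.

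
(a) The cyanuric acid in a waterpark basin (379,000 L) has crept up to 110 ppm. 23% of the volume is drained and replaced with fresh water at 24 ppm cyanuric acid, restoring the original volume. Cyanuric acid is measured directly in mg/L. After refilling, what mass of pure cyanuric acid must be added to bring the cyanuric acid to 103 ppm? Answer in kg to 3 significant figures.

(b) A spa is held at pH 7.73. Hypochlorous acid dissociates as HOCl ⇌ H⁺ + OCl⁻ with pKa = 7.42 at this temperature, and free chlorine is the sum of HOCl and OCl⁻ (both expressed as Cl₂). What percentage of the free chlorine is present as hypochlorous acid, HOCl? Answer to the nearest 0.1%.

(a) After draining 23% and refilling: 110 × 0.77 + 24 × 0.23 = 90.22 ppm.
(a) Deficit to target: 103 − 90.22 = 12.78 mg/L.
(a) Mass: 12.78 mg/L × 379,000 L = 4844 g cyanuric acid.

(b) [OCl⁻]/[HOCl] = 10^(pH − pKa) = 10^(7.73 − 7.42) = 10^0.31 = 2.042.
(b) Fraction as HOCl = 1 / (1 + 2.042) = 0.3288.

(a) 4.84 kg; (b) 32.9%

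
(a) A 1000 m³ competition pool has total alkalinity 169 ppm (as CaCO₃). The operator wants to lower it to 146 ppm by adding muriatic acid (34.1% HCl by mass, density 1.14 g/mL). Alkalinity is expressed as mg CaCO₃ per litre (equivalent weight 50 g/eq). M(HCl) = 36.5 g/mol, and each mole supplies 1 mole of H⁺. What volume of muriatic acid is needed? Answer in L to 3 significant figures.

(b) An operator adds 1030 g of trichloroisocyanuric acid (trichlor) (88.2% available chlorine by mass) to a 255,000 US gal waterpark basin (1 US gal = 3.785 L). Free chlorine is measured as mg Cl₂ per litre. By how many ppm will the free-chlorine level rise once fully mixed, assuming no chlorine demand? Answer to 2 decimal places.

(a) 43.2 L; (b) 0.94 ppm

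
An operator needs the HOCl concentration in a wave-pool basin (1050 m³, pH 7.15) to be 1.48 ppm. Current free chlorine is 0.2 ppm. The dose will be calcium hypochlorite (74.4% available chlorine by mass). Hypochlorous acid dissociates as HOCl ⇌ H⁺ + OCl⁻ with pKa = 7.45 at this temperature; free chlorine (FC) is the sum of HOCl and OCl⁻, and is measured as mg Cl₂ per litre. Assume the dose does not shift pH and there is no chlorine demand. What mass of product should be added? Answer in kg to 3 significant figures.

2.85 kg

Volume: 1050 m³ = 1,050,000 L.
[OCl⁻]/[HOCl] = 10^(pH − pKa) = 10^(7.15 − 7.45) = 0.5012; fraction as HOCl = 1/(1 + 0.5012) = 0.6661.
Free chlorine required for 1.48 ppm HOCl: 1.48 / 0.6661 = 2.222 ppm.
FC to add: 2.222 − 0.2 = 2.022 mg/L as Cl₂.
Cl₂ equivalent: 2.022 mg/L × 1,050,000 L = 2123 g.
Product at 74.4% available Cl: 2123 / 0.744 = 2853 g.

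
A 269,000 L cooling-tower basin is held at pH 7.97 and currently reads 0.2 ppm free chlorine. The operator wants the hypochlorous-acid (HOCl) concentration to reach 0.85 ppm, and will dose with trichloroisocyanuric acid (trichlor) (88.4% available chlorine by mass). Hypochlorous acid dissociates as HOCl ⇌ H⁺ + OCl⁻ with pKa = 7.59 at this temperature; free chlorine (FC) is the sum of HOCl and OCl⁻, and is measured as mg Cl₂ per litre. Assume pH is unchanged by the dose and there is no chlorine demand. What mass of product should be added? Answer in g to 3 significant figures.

818 g

[OCl⁻]/[HOCl] = 10^(pH − pKa) = 10^(7.97 − 7.59) = 2.399; fraction as HOCl = 1/(1 + 2.399) = 0.2942.
Free chlorine required for 0.85 ppm HOCl: 0.85 / 0.2942 = 2.889 ppm.
FC to add: 2.889 − 0.2 = 2.689 mg/L as Cl₂.
Cl₂ equivalent: 2.689 mg/L × 269,000 L = 723.3 g.
Product at 88.4% available Cl: 723.3 / 0.884 = 818.3 g.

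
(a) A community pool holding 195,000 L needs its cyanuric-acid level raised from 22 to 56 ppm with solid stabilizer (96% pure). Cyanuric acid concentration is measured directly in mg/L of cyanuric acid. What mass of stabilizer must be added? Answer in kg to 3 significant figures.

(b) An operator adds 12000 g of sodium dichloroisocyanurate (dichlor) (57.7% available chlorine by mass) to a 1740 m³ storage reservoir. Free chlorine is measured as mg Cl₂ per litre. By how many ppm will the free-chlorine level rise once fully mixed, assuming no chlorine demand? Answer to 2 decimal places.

(a) CYA to add: (56 − 22) = 34 mg/L × 195,000 L = 6630 g cyanuric acid.
(a) At 96% purity: 6630 / 0.96 = 6906 g product.

(b) Volume: 1740 m³ = 1,740,000 L.
(b) Available chlorine delivered: 12,000 g × 0.577 = 6924 g as Cl₂.
(b) Concentration rise: 6924 g / 1,740,000 L = 3.979 mg/L = 3.98 ppm.

(a) 6.91 kg; (b) 3.98 ppm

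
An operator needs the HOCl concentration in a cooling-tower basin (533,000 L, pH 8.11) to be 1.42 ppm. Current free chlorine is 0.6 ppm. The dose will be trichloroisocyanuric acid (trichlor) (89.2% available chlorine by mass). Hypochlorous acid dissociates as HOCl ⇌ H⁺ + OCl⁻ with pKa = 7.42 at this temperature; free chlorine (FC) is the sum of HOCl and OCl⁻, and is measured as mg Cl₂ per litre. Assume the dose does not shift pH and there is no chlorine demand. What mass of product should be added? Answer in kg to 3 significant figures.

4.65 kg

[OCl⁻]/[HOCl] = 10^(pH − pKa) = 10^(8.11 − 7.42) = 4.898; fraction as HOCl = 1/(1 + 4.898) = 0.1696.
Free chlorine required for 1.42 ppm HOCl: 1.42 / 0.1696 = 8.375 ppm.
FC to add: 8.375 − 0.6 = 7.775 mg/L as Cl₂.
Cl₂ equivalent: 7.775 mg/L × 533,000 L = 4144 g.
Product at 89.2% available Cl: 4144 / 0.892 = 4646 g.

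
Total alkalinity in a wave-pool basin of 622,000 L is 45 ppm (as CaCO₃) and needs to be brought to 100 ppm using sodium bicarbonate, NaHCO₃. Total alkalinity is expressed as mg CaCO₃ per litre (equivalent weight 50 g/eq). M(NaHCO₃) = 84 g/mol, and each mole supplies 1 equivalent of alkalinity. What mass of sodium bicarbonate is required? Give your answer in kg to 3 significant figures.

Alkalinity to add: (100 − 45) = 55 mg/L as CaCO₃ × 622,000 L = 34,210 g as CaCO₃.
Equivalents: 34,210 g ÷ 50 g/eq = 684.2 eq.
NaHCO₃ supplies 1 eq per mole → 684.2 mol.
Mass: 684.2 mol × 84 g/mol = 57,470 g.

57.5 kg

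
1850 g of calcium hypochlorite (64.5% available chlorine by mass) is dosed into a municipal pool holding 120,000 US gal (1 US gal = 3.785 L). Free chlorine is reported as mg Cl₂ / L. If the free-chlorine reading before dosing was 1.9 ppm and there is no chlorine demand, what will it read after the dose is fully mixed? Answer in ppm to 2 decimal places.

4.53 ppm

Volume: 120,000 US gal × 3.785 L/gal = 454,200 L.
Available chlorine delivered: 1850 g × 0.645 = 1193 g as Cl₂.
Concentration rise: 1193 g / 454,200 L = 2.627 mg/L = 2.63 ppm.
Final FC: 1.9 + 2.63 = 4.53 ppm.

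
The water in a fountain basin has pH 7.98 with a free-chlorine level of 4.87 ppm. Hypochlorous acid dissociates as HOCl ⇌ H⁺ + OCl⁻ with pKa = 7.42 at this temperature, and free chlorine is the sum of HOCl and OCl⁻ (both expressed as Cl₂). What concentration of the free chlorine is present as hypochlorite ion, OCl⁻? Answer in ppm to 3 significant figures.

[OCl⁻]/[HOCl] = 10^(pH − pKa) = 10^(7.98 − 7.42) = 10^0.56 = 3.631.
Fraction as HOCl = 1 / (1 + 3.631) = 0.2159.
OCl⁻ = (1 − 0.2159) × 4.87 ppm = 3.818 ppm.

3.82 ppm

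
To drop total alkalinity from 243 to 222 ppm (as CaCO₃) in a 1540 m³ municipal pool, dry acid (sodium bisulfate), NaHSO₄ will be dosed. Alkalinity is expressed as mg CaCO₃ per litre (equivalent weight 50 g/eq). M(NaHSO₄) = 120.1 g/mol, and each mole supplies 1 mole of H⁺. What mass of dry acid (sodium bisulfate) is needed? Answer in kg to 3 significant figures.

77.7 kg

Volume: 1540 m³ = 1,540,000 L.
Alkalinity to neutralize: (243 − 222) = 21 mg/L as CaCO₃ × 1,540,000 L = 32,340 g as CaCO₃.
Equivalents of H⁺ required: 32,340 ÷ 50 g/eq = 646.8 eq = 646.8 mol NaHSO₄.
Mass of NaHSO₄: 646.8 × 120.1 = 77,680 g.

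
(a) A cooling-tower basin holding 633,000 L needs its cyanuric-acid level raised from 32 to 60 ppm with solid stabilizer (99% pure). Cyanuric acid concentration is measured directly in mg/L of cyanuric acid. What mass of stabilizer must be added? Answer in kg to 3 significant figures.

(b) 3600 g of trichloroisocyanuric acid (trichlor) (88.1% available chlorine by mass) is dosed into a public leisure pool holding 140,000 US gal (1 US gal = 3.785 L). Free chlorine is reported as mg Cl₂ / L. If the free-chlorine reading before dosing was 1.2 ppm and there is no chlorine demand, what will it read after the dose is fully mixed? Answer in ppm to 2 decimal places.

(a) CYA to add: (60 − 32) = 28 mg/L × 633,000 L = 17,720 g cyanuric acid.
(a) At 99% purity: 17,720 / 0.99 = 17,900 g product.

(b) Volume: 140,000 US gal × 3.785 L/gal = 529,900 L.
(b) Available chlorine delivered: 3600 g × 0.881 = 3172 g as Cl₂.
(b) Concentration rise: 3172 g / 529,900 L = 5.985 mg/L = 5.99 ppm.
(b) Final FC: 1.2 + 5.99 = 7.19 ppm.

(a) 17.9 kg; (b) 7.19 ppm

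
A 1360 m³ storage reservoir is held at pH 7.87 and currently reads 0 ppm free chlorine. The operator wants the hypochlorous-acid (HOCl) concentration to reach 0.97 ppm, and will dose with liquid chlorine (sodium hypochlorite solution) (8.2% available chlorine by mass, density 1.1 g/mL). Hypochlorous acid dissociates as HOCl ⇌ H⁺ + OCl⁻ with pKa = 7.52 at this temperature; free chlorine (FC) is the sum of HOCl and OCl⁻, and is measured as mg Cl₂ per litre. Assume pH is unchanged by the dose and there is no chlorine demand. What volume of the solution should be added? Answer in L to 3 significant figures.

47.4 L

Volume: 1360 m³ = 1,360,000 L.
[OCl⁻]/[HOCl] = 10^(pH − pKa) = 10^(7.87 − 7.52) = 2.239; fraction as HOCl = 1/(1 + 2.239) = 0.3088.
Free chlorine required for 0.97 ppm HOCl: 0.97 / 0.3088 = 3.142 ppm.
FC to add: 3.142 − 0 = 3.142 mg/L as Cl₂.
Cl₂ equivalent: 3.142 mg/L × 1,360,000 L = 4273 g.
Product at 8.2% available Cl: 4273 / 0.082 = 52,100 g.
Volume: 52,100 g ÷ 1.1 g/mL = 47,370 mL.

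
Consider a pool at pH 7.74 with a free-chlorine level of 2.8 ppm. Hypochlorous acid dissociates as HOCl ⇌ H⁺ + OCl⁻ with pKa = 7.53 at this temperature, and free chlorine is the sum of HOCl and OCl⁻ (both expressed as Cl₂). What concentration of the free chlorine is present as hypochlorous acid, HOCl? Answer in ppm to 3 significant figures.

1.07 ppm

[OCl⁻]/[HOCl] = 10^(pH − pKa) = 10^(7.74 − 7.53) = 10^0.21 = 1.622.
Fraction as HOCl = 1 / (1 + 1.622) = 0.3814.
HOCl = 0.3814 × 2.8 ppm = 1.068 ppm.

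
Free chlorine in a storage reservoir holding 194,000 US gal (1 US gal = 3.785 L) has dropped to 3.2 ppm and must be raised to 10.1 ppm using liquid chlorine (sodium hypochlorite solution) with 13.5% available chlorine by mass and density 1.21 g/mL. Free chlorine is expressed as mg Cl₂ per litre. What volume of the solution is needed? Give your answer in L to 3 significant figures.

Volume: 194,000 US gal × 3.785 L/gal = 734,290 L.
Chlorine deficit: 10.1 − 3.2 = 6.9 ppm = 6.9 mg/L as Cl₂.
Cl₂ equivalent needed: 6.9 mg/L × 734,290 L = 5,067,000 mg = 5067 g.
Product at 13.5% available chlorine: 5067 / 0.135 = 37,530 g.
Volume at density 1.21 g/mL: 37,530 g ÷ 1.21 g/mL = 31,020 mL.

31.0 L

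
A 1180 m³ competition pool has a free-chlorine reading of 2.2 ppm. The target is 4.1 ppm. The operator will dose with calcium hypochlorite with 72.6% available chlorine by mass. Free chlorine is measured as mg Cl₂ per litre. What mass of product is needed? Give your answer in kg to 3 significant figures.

3.09 kg

Volume: 1180 m³ = 1,180,000 L.
Chlorine deficit: 4.1 − 2.2 = 1.9 ppm = 1.9 mg/L as Cl₂.
Cl₂ equivalent needed: 1.9 mg/L × 1,180,000 L = 2,242,000 mg = 2242 g.
Product at 72.6% available chlorine: 2242 / 0.726 = 3088 g.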